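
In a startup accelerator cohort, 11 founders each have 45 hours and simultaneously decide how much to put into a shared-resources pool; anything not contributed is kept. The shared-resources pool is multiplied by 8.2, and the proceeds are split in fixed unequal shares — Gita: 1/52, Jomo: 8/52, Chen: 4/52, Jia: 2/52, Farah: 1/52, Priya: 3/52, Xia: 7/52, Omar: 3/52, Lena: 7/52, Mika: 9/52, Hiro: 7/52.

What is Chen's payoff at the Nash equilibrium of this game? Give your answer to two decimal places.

Each unit j contributes comes back to j as 8.2 × (j's share), so j prefers to contribute only if that share exceeds 1/8.2 = 0.1220; otherwise keeping the unit dominates.
Jomo, Xia, Lena, Mika and Hiro clear that bar, contributing 45 each; the remaining 6 contribute 0. Total contributed: 225.
Chen keeps 45 and receives 8.2 × 225 × 4/52 = 141.92 from the shared-resources pool, for a payoff of 186.92.

186.92 hours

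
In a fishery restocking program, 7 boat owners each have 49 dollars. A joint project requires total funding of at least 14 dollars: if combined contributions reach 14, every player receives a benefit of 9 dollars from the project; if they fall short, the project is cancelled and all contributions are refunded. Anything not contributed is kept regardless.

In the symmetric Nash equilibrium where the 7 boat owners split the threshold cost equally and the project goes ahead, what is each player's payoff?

56 dollars

Equal share of the threshold: 14/7 = 2.
At this profile no one gains by cutting their contribution: any cut drops the total below 14, the project is cancelled, contributions are refunded, and the deviator ends with 49, which is less than 49 − 2 + 9 = 56. Contributing more than 2 just wastes the excess. So contributing exactly 2 is a best response.
Each player's payoff: 49 − 2 + 9 = 56.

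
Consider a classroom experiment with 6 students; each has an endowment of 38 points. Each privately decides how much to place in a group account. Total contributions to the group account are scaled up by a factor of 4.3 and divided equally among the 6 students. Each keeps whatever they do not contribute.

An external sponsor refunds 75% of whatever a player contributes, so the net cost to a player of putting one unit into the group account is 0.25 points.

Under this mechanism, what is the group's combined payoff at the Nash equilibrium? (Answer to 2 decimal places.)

1151.40 points

Under the mechanism each unit contributed yields (4.3/6) / 0.25 = 2.8667 back to its contributor per unit of net cost, which exceeds 1, making full contribution the dominant choice for everyone.
So the Nash equilibrium is full contribution by all 6; the group earns 6 × (38 × 0.75 + 4.3 × 38) = 1151.40.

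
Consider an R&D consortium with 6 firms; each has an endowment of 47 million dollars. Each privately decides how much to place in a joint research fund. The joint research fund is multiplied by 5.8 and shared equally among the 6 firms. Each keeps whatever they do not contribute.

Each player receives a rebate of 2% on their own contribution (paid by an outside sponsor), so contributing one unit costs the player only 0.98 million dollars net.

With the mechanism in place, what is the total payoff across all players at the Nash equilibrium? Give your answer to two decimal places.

282.00 million dollars

The effective private return is (5.8/6) / 0.98 = 0.9864, which is still under 1, so the mechanism doesn't change anyone's dominant strategy: zero contribution.
At the Nash equilibrium no one contributes; group total payoff = 6 × 47 = 282.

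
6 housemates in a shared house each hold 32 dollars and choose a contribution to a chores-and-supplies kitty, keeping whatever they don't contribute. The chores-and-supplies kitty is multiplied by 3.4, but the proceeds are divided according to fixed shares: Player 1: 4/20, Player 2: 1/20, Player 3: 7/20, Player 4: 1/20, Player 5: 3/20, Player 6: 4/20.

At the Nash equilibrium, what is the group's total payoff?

Each unit j contributes comes back to j as 3.4 × (j's share), so j prefers to contribute only if that share exceeds 1/3.4 = 0.2941; otherwise keeping the unit dominates.
The only share above 0.2941 is Player 3's 7/20, contributing 32; the remaining 5 contribute 0. Total contributed: 32.
The chores-and-supplies kitty pays out 3.4 × 32 = 108.80 in total (split across the unequal shares, but the aggregate is all that matters for the group sum).
The 5 free-riders keep 32 each, adding 160. Group total = 160 + 108.80 = 268.80.

268.80 dollars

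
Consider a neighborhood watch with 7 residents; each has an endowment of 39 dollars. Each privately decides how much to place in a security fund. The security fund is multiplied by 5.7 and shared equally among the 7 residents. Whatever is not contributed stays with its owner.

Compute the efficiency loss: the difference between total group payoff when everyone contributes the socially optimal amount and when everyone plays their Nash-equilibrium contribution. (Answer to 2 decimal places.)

Each contributed unit returns 5.7/7 = 0.8143 to its contributor — below 1 — so contributing 0 is dominant for every player. At the Nash equilibrium everyone keeps their 39, and the group total is 7 × 39 = 273.
Each contributed unit returns 5.700 to the group as a whole (0.8143 to each of 7 players), which exceeds 1, so the social optimum is full contribution: group total = 5.700 × 273 = 1556.10.
Efficiency loss = 1556.10 − 273 = 1283.10.

1283.10 dollars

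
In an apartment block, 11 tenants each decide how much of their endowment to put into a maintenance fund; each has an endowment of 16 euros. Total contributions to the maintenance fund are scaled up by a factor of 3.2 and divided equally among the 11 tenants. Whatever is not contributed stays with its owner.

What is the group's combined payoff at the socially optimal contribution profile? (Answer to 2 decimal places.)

Each contributed unit returns 3.200 to the group as a whole (0.2909 to each of 11 players), which exceeds 1, so the social optimum is full contribution: group total = 3.200 × 176 = 563.20.

563.20 euros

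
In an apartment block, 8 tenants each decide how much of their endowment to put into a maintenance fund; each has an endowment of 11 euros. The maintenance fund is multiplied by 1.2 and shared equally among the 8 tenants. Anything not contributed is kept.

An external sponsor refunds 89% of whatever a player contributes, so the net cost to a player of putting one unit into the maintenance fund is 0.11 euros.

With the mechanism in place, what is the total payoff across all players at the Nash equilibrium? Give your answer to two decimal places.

Under the mechanism each unit contributed yields (1.2/8) / 0.11 = 1.3636 back to its contributor per unit of net cost, which exceeds 1, making full contribution the dominant choice for everyone.
At the Nash equilibrium everyone contributes 11. Group total payoff = 8 × (11 × 0.89 + 1.2 × 11) = 183.92.

183.92 euros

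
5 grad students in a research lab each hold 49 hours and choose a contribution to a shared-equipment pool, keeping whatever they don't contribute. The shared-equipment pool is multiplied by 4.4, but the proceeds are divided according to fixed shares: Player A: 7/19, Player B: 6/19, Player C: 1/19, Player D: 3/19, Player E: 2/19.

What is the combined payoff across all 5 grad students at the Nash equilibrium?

578.20 hours

For player j, contributing a unit is worthwhile iff 4.4 × (j's share) ≥ 1, i.e. iff j's share is at least 0.2273.
Player A and Player B are above the threshold, contributing 49 each; the remaining 3 contribute 0. Total contributed: 98.
The shared-equipment pool pays out 4.4 × 98 = 431.20 in total (split across the unequal shares, but the aggregate is all that matters for the group sum).
The 3 free-riders keep 49 each, adding 147. Group total = 147 + 431.20 = 578.20.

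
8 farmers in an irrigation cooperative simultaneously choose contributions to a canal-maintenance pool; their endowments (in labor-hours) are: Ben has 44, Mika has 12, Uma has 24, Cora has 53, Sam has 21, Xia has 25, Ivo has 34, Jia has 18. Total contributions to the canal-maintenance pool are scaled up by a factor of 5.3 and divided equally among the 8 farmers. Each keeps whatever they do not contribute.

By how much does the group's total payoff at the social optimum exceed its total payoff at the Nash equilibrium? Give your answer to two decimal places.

993.30 labor-hours

The private return per contributed unit is 5.3/8 = 0.6625 < 1 for every player regardless of endowment, so the Nash equilibrium is zero contribution and the group total is Σ E_j = 44 + 12 + 24 + 53 + 21 + 25 + 34 + 18 = 231.
Each contributed unit returns 5.300 to the group, so the social optimum is full contribution by everyone: group total = 5.300 × 231 = 1224.30.
Efficiency loss = (5.300 − 1) × 231 = 993.30.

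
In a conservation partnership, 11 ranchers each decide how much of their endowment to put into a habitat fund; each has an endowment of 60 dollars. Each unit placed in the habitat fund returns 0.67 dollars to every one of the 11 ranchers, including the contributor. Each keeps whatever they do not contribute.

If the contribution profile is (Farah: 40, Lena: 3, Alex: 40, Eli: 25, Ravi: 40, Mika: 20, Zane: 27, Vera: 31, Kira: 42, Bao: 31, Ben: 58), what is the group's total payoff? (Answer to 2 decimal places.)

Total contributed: 40 + 3 + 40 + 25 + 40 + 20 + 27 + 31 + 42 + 31 + 58 = 357; total kept: 11 × 60 − 357 = 303.
The habitat fund pays out 0.67 × 11 × 357 = 2631.09 in aggregate.
Group total = 303 + 2631.09 = 2934.09.

2934.09 dollars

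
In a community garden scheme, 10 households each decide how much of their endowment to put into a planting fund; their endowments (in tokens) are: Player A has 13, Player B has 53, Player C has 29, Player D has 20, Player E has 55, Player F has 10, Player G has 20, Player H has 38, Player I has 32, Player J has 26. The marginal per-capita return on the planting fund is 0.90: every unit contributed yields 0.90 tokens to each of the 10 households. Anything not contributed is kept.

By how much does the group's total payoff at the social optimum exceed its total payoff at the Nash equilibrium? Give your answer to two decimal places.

2368.00 tokens

The private return per contributed unit is 0.90 < 1 for everyone, so the Nash equilibrium is zero contribution and the group total is Σ E_j = 13 + 53 + 29 + 20 + 55 + 10 + 20 + 38 + 32 + 26 = 296.
Each contributed unit returns 9.000 to the group, so the social optimum is full contribution by everyone: group total = 9.000 × 296 = 2664.00.
Efficiency loss = (9.000 − 1) × 296 = 2368.00.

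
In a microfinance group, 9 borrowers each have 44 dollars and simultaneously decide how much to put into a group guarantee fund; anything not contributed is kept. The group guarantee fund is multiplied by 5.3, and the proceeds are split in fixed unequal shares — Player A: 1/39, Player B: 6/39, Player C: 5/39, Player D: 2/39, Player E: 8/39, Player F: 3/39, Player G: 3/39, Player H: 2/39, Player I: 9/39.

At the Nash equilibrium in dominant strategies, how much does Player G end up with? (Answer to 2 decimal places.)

79.88 dollars

A player with share s gets back 5.3·s per unit contributed, so full contribution is dominant for anyone with s > 1/5.3 = 0.1887 and zero contribution is dominant for anyone below.
The shares above 0.1887 belong to Player E and Player I, contributing 44 each; the remaining 7 contribute 0. Total contributed: 88.
Player G keeps 44 and receives 5.3 × 88 × 3/39 = 35.88 from the group guarantee fund, for a payoff of 79.88.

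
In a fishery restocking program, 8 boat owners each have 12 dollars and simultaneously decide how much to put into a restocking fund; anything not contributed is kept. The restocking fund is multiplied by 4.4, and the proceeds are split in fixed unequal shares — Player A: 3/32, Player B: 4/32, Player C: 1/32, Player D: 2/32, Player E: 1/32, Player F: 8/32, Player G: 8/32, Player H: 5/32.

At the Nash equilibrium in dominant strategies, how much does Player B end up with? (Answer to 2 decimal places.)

25.20 dollars

Each unit j contributes comes back to j as 4.4 × (j's share), so j prefers to contribute only if that share exceeds 1/4.4 = 0.2273; otherwise keeping the unit dominates.
The shares above 0.2273 belong to Player F and Player G, contributing 12 each; the remaining 6 contribute 0. Total contributed: 24.
Player B keeps 12 and receives 4.4 × 24 × 4/32 = 13.20 from the restocking fund, for a payoff of 25.20.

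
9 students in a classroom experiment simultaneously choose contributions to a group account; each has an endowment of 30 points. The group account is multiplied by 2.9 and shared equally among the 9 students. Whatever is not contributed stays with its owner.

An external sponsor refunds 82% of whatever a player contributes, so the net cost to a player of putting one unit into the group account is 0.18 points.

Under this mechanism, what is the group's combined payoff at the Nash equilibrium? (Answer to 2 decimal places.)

The effective private return per unit is now (2.9/9) / 0.18 = 1.7901 > 1, so every player's dominant strategy flips to full contribution.
At the Nash equilibrium everyone contributes 30. Group total payoff = 9 × (30 × 0.82 + 2.9 × 30) = 1004.40.

1004.40 points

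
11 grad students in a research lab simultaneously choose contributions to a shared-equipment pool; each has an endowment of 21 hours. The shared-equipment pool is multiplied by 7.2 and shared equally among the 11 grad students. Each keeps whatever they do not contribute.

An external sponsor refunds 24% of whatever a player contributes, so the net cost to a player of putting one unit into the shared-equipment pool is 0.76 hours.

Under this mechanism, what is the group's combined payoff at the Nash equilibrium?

With the mechanism, a contributed unit returns (7.2/11) / 0.76 = 0.8612 per unit of net cost — still below 1 — so contributing 0 remains dominant for every player.
Everyone keeps their endowment and the group total is 11 × 21 = 231.

231.00 hours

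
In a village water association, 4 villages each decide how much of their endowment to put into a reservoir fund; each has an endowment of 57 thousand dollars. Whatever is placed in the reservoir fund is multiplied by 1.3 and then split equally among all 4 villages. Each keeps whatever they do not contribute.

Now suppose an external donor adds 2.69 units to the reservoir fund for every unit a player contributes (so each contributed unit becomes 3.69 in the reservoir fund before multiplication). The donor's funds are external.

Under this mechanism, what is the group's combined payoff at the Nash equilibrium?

The effective private return per unit is now 1.3 × 3.69 / 4 = 1.1993 > 1, so every player's dominant strategy flips to full contribution.
At the Nash equilibrium everyone contributes 57. Group total payoff = 1.3 × 3.69 × 228 = 1093.72.

1093.72 thousand dollars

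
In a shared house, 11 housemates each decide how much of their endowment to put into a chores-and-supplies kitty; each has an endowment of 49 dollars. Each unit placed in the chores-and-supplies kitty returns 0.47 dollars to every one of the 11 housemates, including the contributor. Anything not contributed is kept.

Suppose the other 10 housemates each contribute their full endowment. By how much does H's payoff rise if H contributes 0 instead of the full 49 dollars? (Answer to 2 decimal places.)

Switching from a contribution of 49 to 0 lets H keep an extra 49 dollars, but lowers the chores-and-supplies kitty by 49, which costs H their own share of that drop: 0.47 × 49 = 23.03.
Net gain = 49 − 23.03 = 25.97. The private return per contributed unit (0.47) is below 1, so free-riding is indeed the best response regardless of what the others do.

25.97 dollars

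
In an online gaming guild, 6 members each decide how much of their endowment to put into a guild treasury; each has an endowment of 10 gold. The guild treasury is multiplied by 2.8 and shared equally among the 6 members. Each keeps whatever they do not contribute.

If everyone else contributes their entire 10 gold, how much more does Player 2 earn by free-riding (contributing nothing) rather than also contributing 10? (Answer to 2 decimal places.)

Switching from a contribution of 10 to 0 lets Player 2 keep an extra 10 gold, but lowers the guild treasury by 10, which costs Player 2 their own share of that drop: 2.8/6 × 10 = 4.67.
Net gain = 10 − 4.67 = 5.33. The private return per contributed unit (0.4667) is below 1, so free-riding is indeed the best response regardless of what the others do.

5.33 gold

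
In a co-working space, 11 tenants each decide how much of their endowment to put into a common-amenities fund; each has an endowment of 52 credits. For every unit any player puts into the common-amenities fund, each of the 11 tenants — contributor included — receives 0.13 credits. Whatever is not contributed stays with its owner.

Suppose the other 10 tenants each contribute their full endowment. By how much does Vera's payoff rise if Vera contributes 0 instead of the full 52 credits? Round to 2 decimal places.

45.24 credits

Switching from a contribution of 52 to 0 lets Vera keep an extra 52 credits, but lowers the common-amenities fund by 52, which costs Vera their own share of that drop: 0.13 × 52 = 6.76.
Net gain = 52 − 6.76 = 45.24. The private return per contributed unit (0.13) is below 1, so free-riding is indeed the best response regardless of what the others do.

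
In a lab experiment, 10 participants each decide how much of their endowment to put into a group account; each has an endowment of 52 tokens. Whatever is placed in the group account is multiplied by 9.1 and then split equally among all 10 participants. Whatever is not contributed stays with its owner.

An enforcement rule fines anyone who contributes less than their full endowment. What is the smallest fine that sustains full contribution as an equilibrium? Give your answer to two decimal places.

Given the others contribute fully, the best deviation is to contribute 0 (any partial contribution still incurs the fine and gives up units whose private return 0.9100 is below 1).
Deviating from 52 to 0 saves 52 tokens but forfeits the deviator's share of the drop in the group account: 9.1/10 × 52 = 47.32.
So the deviation gain is 52 − 47.32 = 4.68, and the fine must be at least 4.68 tokens to wipe it out.

4.68 tokens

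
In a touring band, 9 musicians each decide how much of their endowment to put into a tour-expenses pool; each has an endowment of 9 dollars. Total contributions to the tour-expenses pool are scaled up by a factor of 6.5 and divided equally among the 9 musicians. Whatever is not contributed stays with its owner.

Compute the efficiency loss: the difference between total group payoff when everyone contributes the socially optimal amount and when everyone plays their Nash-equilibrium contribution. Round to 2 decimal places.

445.50 dollars

Each contributed unit returns 6.5/9 = 0.7222 to its contributor — below 1 — so contributing 0 is dominant for every player. At the Nash equilibrium everyone keeps their 9, and the group total is 9 × 9 = 81.
Each contributed unit returns 6.500 to the group as a whole (0.7222 to each of 9 players), which exceeds 1, so the social optimum is full contribution: group total = 6.500 × 81 = 526.50.
Efficiency loss = 526.50 − 81 = 445.50.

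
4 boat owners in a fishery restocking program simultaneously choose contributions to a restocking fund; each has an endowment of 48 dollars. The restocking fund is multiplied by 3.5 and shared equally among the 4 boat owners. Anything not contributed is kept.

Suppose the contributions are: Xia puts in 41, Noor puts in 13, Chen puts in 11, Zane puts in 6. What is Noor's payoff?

97.13 dollars

Total contributed: 41 + 13 + 11 + 6 = 71.
Each receives 3.5 × 71 / 4 = 62.13 from the restocking fund.
Noor keeps 48 − 13 = 35, so Noor's payoff is 35 + 62.13 = 97.13.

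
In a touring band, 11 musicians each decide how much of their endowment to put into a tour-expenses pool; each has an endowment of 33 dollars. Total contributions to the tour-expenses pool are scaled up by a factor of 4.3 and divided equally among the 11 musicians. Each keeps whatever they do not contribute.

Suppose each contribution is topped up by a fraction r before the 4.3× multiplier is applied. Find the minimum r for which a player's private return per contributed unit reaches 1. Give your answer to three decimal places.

1.558

With matching at rate r, one contributed unit becomes (1 + r) in the tour-expenses pool and returns 4.3 × (1 + r) / 11 to the contributor.
Setting this equal to 1: 1 + r = 11/4.3 = 2.5581.
So the minimum matching rate is r = 2.5581 − 1 = 1.558.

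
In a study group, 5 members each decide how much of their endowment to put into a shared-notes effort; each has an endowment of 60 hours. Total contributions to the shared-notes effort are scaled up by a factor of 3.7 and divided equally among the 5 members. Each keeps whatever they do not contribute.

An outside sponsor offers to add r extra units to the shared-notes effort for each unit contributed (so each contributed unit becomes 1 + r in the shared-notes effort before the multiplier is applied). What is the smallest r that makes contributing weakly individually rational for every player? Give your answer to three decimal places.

0.351

With matching at rate r, one contributed unit becomes (1 + r) in the shared-notes effort and returns 3.7 × (1 + r) / 5 to the contributor.
Setting this equal to 1: 1 + r = 5/3.7 = 1.3514.
So the minimum matching rate is r = 1.3514 − 1 = 0.351.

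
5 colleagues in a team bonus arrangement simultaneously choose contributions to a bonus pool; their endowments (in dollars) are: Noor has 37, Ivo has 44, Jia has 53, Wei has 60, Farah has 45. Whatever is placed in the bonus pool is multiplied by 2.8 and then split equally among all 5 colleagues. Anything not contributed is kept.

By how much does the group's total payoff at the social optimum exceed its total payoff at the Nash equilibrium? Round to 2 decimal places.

The private return per contributed unit is 2.8/5 = 0.5600 < 1 for every player regardless of endowment, so the Nash equilibrium is zero contribution and the group total is Σ E_j = 37 + 44 + 53 + 60 + 45 = 239.
Each contributed unit returns 2.800 to the group, so the social optimum is full contribution by everyone: group total = 2.800 × 239 = 669.20.
Efficiency loss = (2.800 − 1) × 239 = 430.20.

430.20 dollars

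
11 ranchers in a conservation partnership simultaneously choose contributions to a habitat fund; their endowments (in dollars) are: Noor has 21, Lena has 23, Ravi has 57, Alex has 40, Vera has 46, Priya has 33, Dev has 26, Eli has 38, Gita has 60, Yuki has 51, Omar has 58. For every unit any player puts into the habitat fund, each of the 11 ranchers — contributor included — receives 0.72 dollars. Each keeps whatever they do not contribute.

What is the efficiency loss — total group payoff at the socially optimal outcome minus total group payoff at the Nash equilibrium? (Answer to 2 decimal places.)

The private return per contributed unit is 0.72 < 1 for everyone, so the Nash equilibrium is zero contribution and the group total is Σ E_j = 21 + 23 + 57 + 40 + 46 + 33 + 26 + 38 + 60 + 51 + 58 = 453.
Each contributed unit returns 7.920 to the group, so the social optimum is full contribution by everyone: group total = 7.920 × 453 = 3587.76.
Efficiency loss = (7.920 − 1) × 453 = 3134.76.

3134.76 dollars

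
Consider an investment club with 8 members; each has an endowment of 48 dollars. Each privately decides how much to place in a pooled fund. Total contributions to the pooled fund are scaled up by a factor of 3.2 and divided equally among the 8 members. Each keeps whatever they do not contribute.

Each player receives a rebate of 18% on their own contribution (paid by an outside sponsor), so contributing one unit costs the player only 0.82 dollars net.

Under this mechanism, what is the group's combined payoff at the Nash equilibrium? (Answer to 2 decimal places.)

384.00 dollars

The effective private return is (3.2/8) / 0.82 = 0.4878, which is still under 1, so the mechanism doesn't change anyone's dominant strategy: zero contribution.
Everyone keeps their endowment and the group total is 8 × 48 = 384.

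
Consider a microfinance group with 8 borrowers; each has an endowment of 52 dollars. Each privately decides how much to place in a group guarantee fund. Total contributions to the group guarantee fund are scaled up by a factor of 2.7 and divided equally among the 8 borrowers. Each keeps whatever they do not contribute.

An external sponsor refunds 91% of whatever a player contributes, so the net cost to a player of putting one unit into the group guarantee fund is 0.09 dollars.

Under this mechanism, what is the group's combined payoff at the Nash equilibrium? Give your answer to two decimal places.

Under the mechanism each unit contributed yields (2.7/8) / 0.09 = 3.7500 back to its contributor per unit of net cost, which exceeds 1, making full contribution the dominant choice for everyone.
So the Nash equilibrium is full contribution by all 8; the group earns 8 × (52 × 0.91 + 2.7 × 52) = 1501.76.

1501.76 dollars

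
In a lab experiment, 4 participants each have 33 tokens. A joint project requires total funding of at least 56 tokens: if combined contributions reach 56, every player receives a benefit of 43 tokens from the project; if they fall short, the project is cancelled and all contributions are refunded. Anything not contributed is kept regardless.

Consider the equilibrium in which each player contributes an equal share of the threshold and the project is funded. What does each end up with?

62 tokens

Equal share of the threshold: 56/4 = 14.
At this profile no one gains by cutting their contribution: any cut drops the total below 56, the project is cancelled, contributions are refunded, and the deviator ends with 33, which is less than 33 − 14 + 43 = 62. Contributing more than 14 just wastes the excess. So contributing exactly 14 is a best response.
Each player's payoff: 33 − 14 + 43 = 62.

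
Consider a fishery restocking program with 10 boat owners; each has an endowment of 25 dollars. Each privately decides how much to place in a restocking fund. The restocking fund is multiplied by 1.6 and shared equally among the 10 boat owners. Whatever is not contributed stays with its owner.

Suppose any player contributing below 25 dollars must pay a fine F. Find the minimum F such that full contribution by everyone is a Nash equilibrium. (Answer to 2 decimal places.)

21.00 dollars

Given the others contribute fully, the best deviation is to contribute 0 (any partial contribution still incurs the fine and gives up units whose private return 0.1600 is below 1).
Deviating from 25 to 0 saves 25 dollars but forfeits the deviator's share of the drop in the restocking fund: 1.6/10 × 25 = 4.00.
So the deviation gain is 25 − 4.00 = 21.00, and the fine must be at least 21.00 dollars to wipe it out.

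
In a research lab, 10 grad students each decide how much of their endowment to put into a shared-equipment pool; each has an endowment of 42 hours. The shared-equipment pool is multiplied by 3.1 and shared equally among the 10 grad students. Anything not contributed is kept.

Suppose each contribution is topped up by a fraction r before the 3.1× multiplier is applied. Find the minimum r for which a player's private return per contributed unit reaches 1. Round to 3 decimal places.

With matching at rate r, one contributed unit becomes (1 + r) in the shared-equipment pool and returns 3.1 × (1 + r) / 10 to the contributor.
Setting this equal to 1: 1 + r = 10/3.1 = 3.2258.
So the minimum matching rate is r = 3.2258 − 1 = 2.226.

2.226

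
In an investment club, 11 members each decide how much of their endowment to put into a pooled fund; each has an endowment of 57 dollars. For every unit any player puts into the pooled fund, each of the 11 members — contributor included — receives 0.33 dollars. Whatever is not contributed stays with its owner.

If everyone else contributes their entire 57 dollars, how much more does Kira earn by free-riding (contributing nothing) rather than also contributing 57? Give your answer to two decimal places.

38.19 dollars

Switching from a contribution of 57 to 0 lets Kira keep an extra 57 dollars, but lowers the pooled fund by 57, which costs Kira their own share of that drop: 0.33 × 57 = 18.81.
Net gain = 57 − 18.81 = 38.19. The private return per contributed unit (0.33) is below 1, so free-riding is indeed the best response regardless of what the others do.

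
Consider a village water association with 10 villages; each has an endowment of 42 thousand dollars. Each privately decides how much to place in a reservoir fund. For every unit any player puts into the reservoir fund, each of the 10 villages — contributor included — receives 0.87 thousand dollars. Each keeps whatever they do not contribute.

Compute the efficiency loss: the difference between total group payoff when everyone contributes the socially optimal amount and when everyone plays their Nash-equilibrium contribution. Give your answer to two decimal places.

The private return per contributed unit is 0.87 < 1, so contributing 0 is dominant for every player. At the Nash equilibrium everyone keeps their 42, and the group total is 10 × 42 = 420.
Each contributed unit returns 8.700 to the group as a whole (0.87 to each of 10 players), which exceeds 1, so the social optimum is full contribution: group total = 8.700 × 420 = 3654.00.
Efficiency loss = 3654.00 − 420 = 3234.00.

3234.00 thousand dollars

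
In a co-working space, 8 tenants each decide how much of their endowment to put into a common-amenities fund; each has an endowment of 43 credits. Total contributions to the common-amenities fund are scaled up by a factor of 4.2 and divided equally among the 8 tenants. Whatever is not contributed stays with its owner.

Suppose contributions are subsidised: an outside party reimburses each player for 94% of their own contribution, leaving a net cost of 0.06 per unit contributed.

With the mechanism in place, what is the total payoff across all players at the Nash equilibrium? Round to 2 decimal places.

With the mechanism, a contributed unit returns (4.2/8) / 0.06 = 8.7500 per unit of net cost to the contributor — now above 1 — so contributing fully is weakly dominant for every player.
At the Nash equilibrium everyone contributes 43. Group total payoff = 8 × (43 × 0.94 + 4.2 × 43) = 1768.16.

1768.16 credits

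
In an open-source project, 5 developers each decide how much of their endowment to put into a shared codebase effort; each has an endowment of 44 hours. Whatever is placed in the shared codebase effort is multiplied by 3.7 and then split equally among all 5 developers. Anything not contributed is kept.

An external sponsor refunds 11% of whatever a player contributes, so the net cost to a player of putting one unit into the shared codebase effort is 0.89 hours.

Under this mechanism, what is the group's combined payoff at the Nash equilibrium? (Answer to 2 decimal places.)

220.00 hours

With the mechanism, a contributed unit returns (3.7/5) / 0.89 = 0.8315 per unit of net cost — still below 1 — so contributing 0 remains dominant for every player.
At the Nash equilibrium no one contributes; group total payoff = 5 × 44 = 220.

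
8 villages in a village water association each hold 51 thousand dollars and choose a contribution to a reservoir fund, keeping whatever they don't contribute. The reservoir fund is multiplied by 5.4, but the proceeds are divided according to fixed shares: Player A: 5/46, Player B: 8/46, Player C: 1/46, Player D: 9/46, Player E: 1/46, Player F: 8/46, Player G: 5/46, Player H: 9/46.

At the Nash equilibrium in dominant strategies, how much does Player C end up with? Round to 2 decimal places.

A player with share s gets back 5.4·s per unit contributed, so full contribution is dominant for anyone with s > 1/5.4 = 0.1852 and zero contribution is dominant for anyone below.
Player D and Player H are above the threshold, contributing 51 each; the remaining 6 contribute 0. Total contributed: 102.
Player C keeps 51 and receives 5.4 × 102 × 1/46 = 11.97 from the reservoir fund, for a payoff of 62.97.

62.97 thousand dollars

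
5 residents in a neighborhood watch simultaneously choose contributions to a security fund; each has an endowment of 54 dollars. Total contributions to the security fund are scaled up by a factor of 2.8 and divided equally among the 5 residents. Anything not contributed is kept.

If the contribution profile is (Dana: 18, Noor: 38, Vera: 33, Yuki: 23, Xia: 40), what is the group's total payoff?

543.60 dollars

Total contributed: 18 + 38 + 33 + 23 + 40 = 152; total kept: 5 × 54 − 152 = 118.
The security fund pays out 2.8 × 152 = 425.60 in aggregate.
Group total = 118 + 425.60 = 543.60.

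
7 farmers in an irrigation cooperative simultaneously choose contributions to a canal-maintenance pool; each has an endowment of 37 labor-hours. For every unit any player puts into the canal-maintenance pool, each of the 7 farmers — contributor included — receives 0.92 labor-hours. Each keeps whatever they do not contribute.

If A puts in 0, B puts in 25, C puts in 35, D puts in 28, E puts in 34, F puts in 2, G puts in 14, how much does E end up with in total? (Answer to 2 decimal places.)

129.96 labor-hours

Total contributed: 0 + 25 + 35 + 28 + 34 + 2 + 14 = 138.
Each receives 0.92 × 138 = 126.96 from the canal-maintenance pool.
E keeps 37 − 34 = 3, so E's payoff is 3 + 126.96 = 129.96.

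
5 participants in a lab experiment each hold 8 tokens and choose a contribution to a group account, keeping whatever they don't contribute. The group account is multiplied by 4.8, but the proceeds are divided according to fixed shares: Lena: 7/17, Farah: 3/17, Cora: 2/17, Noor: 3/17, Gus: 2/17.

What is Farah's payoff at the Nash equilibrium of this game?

Player j's private return per contributed unit is 4.8 × (j's share). Contributing is weakly dominant for j when that share is at least 1/4.8 = 0.2083, and contributing 0 is dominant otherwise.
The only share above 0.2083 is Lena's 7/17, contributing 8; the remaining 4 contribute 0. Total contributed: 8.
Farah keeps 8 and receives 4.8 × 8 × 3/17 = 6.78 from the group account, for a payoff of 14.78.

14.78 tokens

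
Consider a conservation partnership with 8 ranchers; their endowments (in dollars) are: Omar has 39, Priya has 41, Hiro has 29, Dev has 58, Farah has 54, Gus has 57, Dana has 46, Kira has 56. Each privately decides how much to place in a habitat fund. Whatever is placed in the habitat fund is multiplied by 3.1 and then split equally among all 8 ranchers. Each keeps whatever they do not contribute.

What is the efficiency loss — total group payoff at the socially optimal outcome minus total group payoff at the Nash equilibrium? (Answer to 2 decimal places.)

798.00 dollars

The private return per contributed unit is 3.1/8 = 0.3875 < 1 for every player regardless of endowment, so the Nash equilibrium is zero contribution and the group total is Σ E_j = 39 + 41 + 29 + 58 + 54 + 57 + 46 + 56 = 380.
Each contributed unit returns 3.100 to the group, so the social optimum is full contribution by everyone: group total = 3.100 × 380 = 1178.00.
Efficiency loss = (3.100 − 1) × 380 = 798.00.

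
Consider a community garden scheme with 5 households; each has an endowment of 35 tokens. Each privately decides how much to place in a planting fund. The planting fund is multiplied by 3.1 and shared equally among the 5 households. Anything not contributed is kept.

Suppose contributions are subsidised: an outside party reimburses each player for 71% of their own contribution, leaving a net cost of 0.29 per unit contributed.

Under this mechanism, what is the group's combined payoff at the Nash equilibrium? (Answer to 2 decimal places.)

Under the mechanism each unit contributed yields (3.1/5) / 0.29 = 2.1379 back to its contributor per unit of net cost, which exceeds 1, making full contribution the dominant choice for everyone.
So the Nash equilibrium is full contribution by all 5; the group earns 5 × (35 × 0.71 + 3.1 × 35) = 666.75.

666.75 tokens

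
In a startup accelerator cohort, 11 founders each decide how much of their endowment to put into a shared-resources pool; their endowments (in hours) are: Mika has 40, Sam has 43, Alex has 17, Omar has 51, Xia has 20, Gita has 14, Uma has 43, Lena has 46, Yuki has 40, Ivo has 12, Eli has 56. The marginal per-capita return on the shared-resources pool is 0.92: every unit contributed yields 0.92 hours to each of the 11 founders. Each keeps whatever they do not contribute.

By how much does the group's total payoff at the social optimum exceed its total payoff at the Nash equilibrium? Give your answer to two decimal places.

3483.84 hours

The private return per contributed unit is 0.92 < 1 for everyone, so the Nash equilibrium is zero contribution and the group total is Σ E_j = 40 + 43 + 17 + 51 + 20 + 14 + 43 + 46 + 40 + 12 + 56 = 382.
Each contributed unit returns 10.120 to the group, so the social optimum is full contribution by everyone: group total = 10.120 × 382 = 3865.84.
Efficiency loss = (10.120 − 1) × 382 = 3483.84.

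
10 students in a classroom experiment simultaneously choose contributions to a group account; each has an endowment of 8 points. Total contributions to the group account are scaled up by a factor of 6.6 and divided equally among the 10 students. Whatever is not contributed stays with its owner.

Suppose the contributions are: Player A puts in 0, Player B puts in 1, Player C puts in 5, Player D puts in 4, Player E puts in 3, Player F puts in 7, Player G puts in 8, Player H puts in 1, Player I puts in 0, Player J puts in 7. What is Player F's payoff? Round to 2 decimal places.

24.76 points

Total contributed: 0 + 1 + 5 + 4 + 3 + 7 + 8 + 1 + 0 + 7 = 36.
Each receives 6.6 × 36 / 10 = 23.76 from the group account.
Player F keeps 8 − 7 = 1, so Player F's payoff is 1 + 23.76 = 24.76.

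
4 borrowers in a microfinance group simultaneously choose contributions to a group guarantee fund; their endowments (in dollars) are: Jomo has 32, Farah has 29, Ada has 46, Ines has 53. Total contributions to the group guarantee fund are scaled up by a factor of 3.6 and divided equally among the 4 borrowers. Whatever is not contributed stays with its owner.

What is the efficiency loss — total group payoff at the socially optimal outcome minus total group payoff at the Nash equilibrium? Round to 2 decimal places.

The private return per contributed unit is 3.6/4 = 0.9000 < 1 for every player regardless of endowment, so the Nash equilibrium is zero contribution and the group total is Σ E_j = 32 + 29 + 46 + 53 = 160.
Each contributed unit returns 3.600 to the group, so the social optimum is full contribution by everyone: group total = 3.600 × 160 = 576.00.
Efficiency loss = (3.600 − 1) × 160 = 416.00.

416.00 dollars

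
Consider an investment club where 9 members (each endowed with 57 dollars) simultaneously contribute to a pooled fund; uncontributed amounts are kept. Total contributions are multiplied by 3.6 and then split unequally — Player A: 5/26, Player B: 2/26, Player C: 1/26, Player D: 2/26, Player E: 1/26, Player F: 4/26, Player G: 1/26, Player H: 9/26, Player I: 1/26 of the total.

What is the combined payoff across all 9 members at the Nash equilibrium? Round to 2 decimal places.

661.20 dollars

Each unit j contributes comes back to j as 3.6 × (j's share), so j prefers to contribute only if that share exceeds 1/3.6 = 0.2778; otherwise keeping the unit dominates.
Player H alone (share 9/26) is above the threshold, contributing 57; the remaining 8 contribute 0. Total contributed: 57.
The pooled fund pays out 3.6 × 57 = 205.20 in total (split across the unequal shares, but the aggregate is all that matters for the group sum).
The 8 free-riders keep 57 each, adding 456. Group total = 456 + 205.20 = 661.20.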